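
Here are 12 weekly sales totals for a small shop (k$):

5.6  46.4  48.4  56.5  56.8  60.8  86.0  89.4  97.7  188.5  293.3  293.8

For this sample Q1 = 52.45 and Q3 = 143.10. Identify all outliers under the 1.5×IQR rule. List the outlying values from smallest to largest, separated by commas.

293.3, 293.8

IQR = Q3 − Q1 = 143.10 − 52.45 = 90.65.
Lower fence = Q1 − 1.5·IQR = 52.45 − 135.975 = -83.525.
Upper fence = Q3 + 1.5·IQR = 143.10 + 135.975 = 279.075.
293.3 > 279.075 → outlier.
293.8 > 279.075 → outlier.
All remaining values lie within [-83.525, 279.075].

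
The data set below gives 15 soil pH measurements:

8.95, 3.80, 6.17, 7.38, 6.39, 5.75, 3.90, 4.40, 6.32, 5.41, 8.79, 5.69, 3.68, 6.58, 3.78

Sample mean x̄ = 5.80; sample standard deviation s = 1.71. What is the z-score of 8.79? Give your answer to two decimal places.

z = (8.79 − 5.80) / 1.71 = 1.75.

1.75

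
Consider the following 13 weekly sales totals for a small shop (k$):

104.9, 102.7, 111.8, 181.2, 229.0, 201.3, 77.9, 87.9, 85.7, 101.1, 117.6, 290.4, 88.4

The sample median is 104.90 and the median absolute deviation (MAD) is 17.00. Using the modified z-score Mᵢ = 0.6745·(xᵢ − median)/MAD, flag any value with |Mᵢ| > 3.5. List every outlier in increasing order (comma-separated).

201.3, 229.0, 290.4

|Mᵢ| > 3.5 ⇔ |xᵢ − 104.90| > 3.5·17.00/0.6745 = 88.21.
So outliers lie outside [16.69, 193.11].
201.3: M = 3.82 → outlier.
229.0: M = 4.92 → outlier.
290.4: M = 7.36 → outlier.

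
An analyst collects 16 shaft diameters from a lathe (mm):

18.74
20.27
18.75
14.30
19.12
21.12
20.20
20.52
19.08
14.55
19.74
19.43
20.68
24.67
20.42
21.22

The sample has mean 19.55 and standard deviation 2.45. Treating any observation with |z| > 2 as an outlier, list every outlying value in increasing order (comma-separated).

14.30, 14.55, 24.67

Cutoffs at x̄ ± 2s: 19.55 ± 2·2.45 = [14.65, 24.45].
14.30: z = -2.14, |z| > 2 → outlier.
14.55: z = -2.04, |z| > 2 → outlier.
24.67: z = 2.09, |z| > 2 → outlier.
Every other value lies within [14.65, 24.45].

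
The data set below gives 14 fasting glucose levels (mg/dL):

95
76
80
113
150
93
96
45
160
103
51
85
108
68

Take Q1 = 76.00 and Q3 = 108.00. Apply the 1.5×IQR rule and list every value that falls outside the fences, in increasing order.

IQR = Q3 − Q1 = 108.00 − 76.00 = 32.00.
Lower fence = Q1 − 1.5·IQR = 76.00 − 48.00 = 28.00.
Upper fence = Q3 + 1.5·IQR = 108.00 + 48.00 = 156.00.
160 > 156.00 → outlier.
All remaining values lie within [28.00, 156.00].

160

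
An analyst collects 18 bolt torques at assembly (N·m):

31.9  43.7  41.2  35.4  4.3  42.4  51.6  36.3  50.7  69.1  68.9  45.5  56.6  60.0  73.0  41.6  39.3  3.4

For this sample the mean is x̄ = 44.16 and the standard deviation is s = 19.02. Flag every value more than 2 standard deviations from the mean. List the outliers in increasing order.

3.4, 4.3

Cutoffs at x̄ ± 2s: 44.16 ± 2·19.02 = [6.12, 82.20].
3.4: z = -2.14, |z| > 2 → outlier.
4.3: z = -2.10, |z| > 2 → outlier.
Every other value lies within [6.12, 82.20].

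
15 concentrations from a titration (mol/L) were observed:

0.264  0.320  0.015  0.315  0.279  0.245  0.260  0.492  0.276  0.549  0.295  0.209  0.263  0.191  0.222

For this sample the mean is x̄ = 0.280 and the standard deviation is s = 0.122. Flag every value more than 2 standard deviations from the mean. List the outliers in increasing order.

0.015, 0.549

Cutoffs at x̄ ± 2s: 0.280 ± 2·0.122 = [0.036, 0.524].
0.015: z = -2.17, |z| > 2 → outlier.
0.549: z = 2.20, |z| > 2 → outlier.
Every other value lies within [0.036, 0.524].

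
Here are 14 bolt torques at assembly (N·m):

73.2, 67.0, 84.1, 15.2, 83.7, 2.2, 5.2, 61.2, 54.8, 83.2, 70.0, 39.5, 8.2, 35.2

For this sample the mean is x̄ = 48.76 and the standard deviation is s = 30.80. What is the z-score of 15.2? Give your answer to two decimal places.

-1.09

z = (15.2 − 48.76) / 30.80 = -1.09.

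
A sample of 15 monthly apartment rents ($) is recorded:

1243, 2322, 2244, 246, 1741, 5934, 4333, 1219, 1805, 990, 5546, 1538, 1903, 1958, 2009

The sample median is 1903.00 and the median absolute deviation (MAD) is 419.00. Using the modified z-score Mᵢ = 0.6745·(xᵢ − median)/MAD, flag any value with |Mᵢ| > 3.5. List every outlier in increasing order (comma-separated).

4333, 5546, 5934

|Mᵢ| > 3.5 ⇔ |xᵢ − 1903.00| > 3.5·419.00/0.6745 = 2174.20.
So outliers lie outside [-271.20, 4077.20].
4333: M = 3.91 → outlier.
5546: M = 5.86 → outlier.
5934: M = 6.49 → outlier.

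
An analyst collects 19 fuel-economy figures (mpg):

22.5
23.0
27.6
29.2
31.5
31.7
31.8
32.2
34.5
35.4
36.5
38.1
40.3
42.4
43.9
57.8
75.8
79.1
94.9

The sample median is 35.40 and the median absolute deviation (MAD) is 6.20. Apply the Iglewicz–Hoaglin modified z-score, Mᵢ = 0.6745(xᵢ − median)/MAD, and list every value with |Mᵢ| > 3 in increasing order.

75.8, 79.1, 94.9

|Mᵢ| > 3 ⇔ |xᵢ − 35.40| > 3·6.20/0.6745 = 27.58.
So outliers lie outside [7.82, 62.98].
75.8: M = 4.40 → outlier.
79.1: M = 4.75 → outlier.
94.9: M = 6.47 → outlier.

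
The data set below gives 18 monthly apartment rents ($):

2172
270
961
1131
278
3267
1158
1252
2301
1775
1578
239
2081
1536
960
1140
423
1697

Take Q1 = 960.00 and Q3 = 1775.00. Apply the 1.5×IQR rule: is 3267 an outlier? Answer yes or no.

yes

IQR = Q3 − Q1 = 1775.00 − 960.00 = 815.00.
Lower fence = Q1 − 1.5·IQR = 960.00 − 1222.50 = -262.50.
Upper fence = Q3 + 1.5·IQR = 1775.00 + 1222.50 = 2997.50.
3267 lies above the upper fence.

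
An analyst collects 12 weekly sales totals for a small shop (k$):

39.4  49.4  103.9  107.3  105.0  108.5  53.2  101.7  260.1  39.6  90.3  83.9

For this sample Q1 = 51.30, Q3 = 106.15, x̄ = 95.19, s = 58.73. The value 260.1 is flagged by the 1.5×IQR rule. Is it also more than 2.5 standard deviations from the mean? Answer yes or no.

yes

z = (260.1 − 95.19) / 58.73 = 2.81.
|z| = 2.81 > 2.5.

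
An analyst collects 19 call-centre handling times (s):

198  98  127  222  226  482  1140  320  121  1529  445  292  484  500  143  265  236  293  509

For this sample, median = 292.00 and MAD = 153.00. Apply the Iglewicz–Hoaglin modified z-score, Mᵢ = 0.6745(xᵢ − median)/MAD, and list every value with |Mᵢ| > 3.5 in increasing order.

1140, 1529

|Mᵢ| > 3.5 ⇔ |xᵢ − 292.00| > 3.5·153.00/0.6745 = 793.92.
So outliers lie outside [-501.92, 1085.92].
1140: M = 3.74 → outlier.
1529: M = 5.45 → outlier.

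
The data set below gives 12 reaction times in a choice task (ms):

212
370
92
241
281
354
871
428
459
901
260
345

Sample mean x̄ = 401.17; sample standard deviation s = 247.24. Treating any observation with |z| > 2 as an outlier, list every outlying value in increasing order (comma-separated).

Cutoffs at x̄ ± 2s: 401.17 ± 2·247.24 = [-93.31, 895.65].
901: z = 2.02, |z| > 2 → outlier.
Every other value lies within [-93.31, 895.65].

901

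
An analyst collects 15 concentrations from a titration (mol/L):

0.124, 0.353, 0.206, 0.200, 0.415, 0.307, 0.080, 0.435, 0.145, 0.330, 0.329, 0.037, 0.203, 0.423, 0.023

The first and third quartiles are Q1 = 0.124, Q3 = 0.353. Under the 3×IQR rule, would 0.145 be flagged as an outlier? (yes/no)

IQR = Q3 − Q1 = 0.353 − 0.124 = 0.229.
Lower fence = Q1 − 3·IQR = 0.124 − 0.687 = -0.563.
Upper fence = Q3 + 3·IQR = 0.353 + 0.687 = 1.040.
0.145 lies within [-0.563, 1.040].

no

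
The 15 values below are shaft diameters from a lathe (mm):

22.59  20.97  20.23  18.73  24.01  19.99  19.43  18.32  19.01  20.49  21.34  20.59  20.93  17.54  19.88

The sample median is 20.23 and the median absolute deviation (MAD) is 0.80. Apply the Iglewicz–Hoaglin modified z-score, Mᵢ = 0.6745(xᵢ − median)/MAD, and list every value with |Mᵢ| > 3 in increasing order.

24.01

|Mᵢ| > 3 ⇔ |xᵢ − 20.23| > 3·0.80/0.6745 = 3.56.
So outliers lie outside [16.67, 23.79].
24.01: M = 3.19 → outlier.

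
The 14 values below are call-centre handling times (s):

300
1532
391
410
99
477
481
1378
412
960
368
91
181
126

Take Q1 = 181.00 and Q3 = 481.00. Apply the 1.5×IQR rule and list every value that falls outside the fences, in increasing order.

IQR = Q3 − Q1 = 481.00 − 181.00 = 300.00.
Lower fence = Q1 − 1.5·IQR = 181.00 − 450.00 = -269.00.
Upper fence = Q3 + 1.5·IQR = 481.00 + 450.00 = 931.00.
960 > 931.00 → outlier.
1378 > 931.00 → outlier.
1532 > 931.00 → outlier.
All remaining values lie within [-269.00, 931.00].

960, 1378, 1532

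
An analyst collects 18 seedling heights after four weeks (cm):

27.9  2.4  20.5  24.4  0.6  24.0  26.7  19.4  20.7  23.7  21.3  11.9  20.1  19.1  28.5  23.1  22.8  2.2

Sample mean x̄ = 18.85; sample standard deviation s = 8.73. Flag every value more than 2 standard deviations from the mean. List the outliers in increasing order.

Cutoffs at x̄ ± 2s: 18.85 ± 2·8.73 = [1.39, 36.31].
0.6: z = -2.09, |z| > 2 → outlier.
Every other value lies within [1.39, 36.31].

0.6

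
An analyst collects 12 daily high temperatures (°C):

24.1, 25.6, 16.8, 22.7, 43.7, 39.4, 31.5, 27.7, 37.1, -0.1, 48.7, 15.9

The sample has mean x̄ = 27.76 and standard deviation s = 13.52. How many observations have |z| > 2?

1

Cutoffs: x̄ ± 2s = [0.72, 54.80].
Outside the cutoffs: -0.1.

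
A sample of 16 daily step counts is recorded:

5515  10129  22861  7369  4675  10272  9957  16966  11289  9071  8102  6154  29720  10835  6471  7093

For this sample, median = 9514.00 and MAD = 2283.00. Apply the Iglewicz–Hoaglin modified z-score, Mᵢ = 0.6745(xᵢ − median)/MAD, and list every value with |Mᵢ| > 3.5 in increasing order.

|Mᵢ| > 3.5 ⇔ |xᵢ − 9514.00| > 3.5·2283.00/0.6745 = 11846.55.
So outliers lie outside [-2332.55, 21360.55].
22861: M = 3.94 → outlier.
29720: M = 5.97 → outlier.

22861, 29720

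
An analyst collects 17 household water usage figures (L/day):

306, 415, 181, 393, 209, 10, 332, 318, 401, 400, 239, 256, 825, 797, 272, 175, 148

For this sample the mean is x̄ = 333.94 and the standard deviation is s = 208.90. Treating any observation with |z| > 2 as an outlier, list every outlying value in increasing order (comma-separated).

797, 825

Cutoffs at x̄ ± 2s: 333.94 ± 2·208.90 = [-83.86, 751.74].
797: z = 2.22, |z| > 2 → outlier.
825: z = 2.35, |z| > 2 → outlier.
Every other value lies within [-83.86, 751.74].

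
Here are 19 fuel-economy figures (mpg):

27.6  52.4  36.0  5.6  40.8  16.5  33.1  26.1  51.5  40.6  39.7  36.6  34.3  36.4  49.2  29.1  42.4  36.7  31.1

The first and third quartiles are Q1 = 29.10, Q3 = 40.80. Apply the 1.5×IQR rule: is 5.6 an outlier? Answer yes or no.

yes

IQR = Q3 − Q1 = 40.80 − 29.10 = 11.70.
Lower fence = Q1 − 1.5·IQR = 29.10 − 17.55 = 11.55.
Upper fence = Q3 + 1.5·IQR = 40.80 + 17.55 = 58.35.
5.6 lies below the lower fence.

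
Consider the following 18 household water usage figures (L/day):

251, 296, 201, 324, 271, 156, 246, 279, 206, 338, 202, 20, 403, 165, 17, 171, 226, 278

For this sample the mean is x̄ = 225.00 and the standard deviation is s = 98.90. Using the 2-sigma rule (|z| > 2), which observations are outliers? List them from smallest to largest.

Cutoffs at x̄ ± 2s: 225.00 ± 2·98.90 = [27.20, 422.80].
17: z = -2.10, |z| > 2 → outlier.
20: z = -2.07, |z| > 2 → outlier.
Every other value lies within [27.20, 422.80].

17, 20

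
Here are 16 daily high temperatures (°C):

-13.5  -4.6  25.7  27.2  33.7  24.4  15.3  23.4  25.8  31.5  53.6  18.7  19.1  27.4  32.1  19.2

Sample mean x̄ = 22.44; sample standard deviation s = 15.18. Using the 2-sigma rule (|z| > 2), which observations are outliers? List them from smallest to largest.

-13.5, 53.6

Cutoffs at x̄ ± 2s: 22.44 ± 2·15.18 = [-7.92, 52.80].
-13.5: z = -2.37, |z| > 2 → outlier.
53.6: z = 2.05, |z| > 2 → outlier.
Every other value lies within [-7.92, 52.80].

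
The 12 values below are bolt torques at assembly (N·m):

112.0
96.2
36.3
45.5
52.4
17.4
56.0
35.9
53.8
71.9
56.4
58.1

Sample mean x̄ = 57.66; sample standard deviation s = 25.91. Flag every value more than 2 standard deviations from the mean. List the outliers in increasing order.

Cutoffs at x̄ ± 2s: 57.66 ± 2·25.91 = [5.84, 109.48].
112.0: z = 2.10, |z| > 2 → outlier.
Every other value lies within [5.84, 109.48].

112.0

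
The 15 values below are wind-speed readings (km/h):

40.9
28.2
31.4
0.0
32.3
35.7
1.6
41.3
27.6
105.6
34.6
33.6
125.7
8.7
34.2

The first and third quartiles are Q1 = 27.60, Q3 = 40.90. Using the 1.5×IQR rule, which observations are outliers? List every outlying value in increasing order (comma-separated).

0.0, 1.6, 105.6, 125.7

IQR = Q3 − Q1 = 40.90 − 27.60 = 13.30.
Lower fence = Q1 − 1.5·IQR = 27.60 − 19.95 = 7.65.
Upper fence = Q3 + 1.5·IQR = 40.90 + 19.95 = 60.85.
0.0 < 7.65 → outlier.
1.6 < 7.65 → outlier.
105.6 > 60.85 → outlier.
125.7 > 60.85 → outlier.
All remaining values lie within [7.65, 60.85].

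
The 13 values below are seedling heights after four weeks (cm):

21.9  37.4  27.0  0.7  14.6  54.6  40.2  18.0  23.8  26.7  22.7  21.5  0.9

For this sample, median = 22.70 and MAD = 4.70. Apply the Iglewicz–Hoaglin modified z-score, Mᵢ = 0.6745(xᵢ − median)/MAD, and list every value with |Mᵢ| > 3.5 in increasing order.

54.6

|Mᵢ| > 3.5 ⇔ |xᵢ − 22.70| > 3.5·4.70/0.6745 = 24.39.
So outliers lie outside [-1.69, 47.09].
54.6: M = 4.58 → outlier.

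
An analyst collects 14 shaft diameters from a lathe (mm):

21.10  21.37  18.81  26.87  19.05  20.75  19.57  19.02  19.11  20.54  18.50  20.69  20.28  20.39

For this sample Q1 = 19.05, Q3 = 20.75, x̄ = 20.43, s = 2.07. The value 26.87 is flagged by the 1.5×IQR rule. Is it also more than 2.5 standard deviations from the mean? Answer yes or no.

z = (26.87 − 20.43) / 2.07 = 3.11.
|z| = 3.11 > 2.5.

yes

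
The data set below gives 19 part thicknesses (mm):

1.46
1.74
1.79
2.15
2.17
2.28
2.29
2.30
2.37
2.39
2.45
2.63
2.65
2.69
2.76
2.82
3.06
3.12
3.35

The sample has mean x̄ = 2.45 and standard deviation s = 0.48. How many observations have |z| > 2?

1

Cutoffs: x̄ ± 2s = [1.49, 3.41].
Outside the cutoffs: 1.46.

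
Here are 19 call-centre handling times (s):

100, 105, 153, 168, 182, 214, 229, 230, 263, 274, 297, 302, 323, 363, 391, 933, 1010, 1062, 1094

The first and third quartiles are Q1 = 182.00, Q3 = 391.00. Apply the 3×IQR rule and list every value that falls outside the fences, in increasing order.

1062, 1094

IQR = Q3 − Q1 = 391.00 − 182.00 = 209.00.
Lower fence = Q1 − 3·IQR = 182.00 − 627.00 = -445.00.
Upper fence = Q3 + 3·IQR = 391.00 + 627.00 = 1018.00.
1062 > 1018.00 → outlier.
1094 > 1018.00 → outlier.
All remaining values lie within [-445.00, 1018.00].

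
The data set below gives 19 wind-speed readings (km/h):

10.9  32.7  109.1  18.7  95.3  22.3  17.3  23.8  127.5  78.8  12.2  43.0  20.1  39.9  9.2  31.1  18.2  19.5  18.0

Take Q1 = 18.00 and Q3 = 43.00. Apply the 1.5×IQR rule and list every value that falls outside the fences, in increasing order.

IQR = Q3 − Q1 = 43.00 − 18.00 = 25.00.
Lower fence = Q1 − 1.5·IQR = 18.00 − 37.50 = -19.50.
Upper fence = Q3 + 1.5·IQR = 43.00 + 37.50 = 80.50.
95.3 > 80.50 → outlier.
109.1 > 80.50 → outlier.
127.5 > 80.50 → outlier.
All remaining values lie within [-19.50, 80.50].

95.3, 109.1, 127.5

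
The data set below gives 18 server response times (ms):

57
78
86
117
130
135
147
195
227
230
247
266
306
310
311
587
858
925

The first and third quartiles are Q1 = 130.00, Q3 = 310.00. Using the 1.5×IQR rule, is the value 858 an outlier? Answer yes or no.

yes

IQR = Q3 − Q1 = 310.00 − 130.00 = 180.00.
Lower fence = Q1 − 1.5·IQR = 130.00 − 270.00 = -140.00.
Upper fence = Q3 + 1.5·IQR = 310.00 + 270.00 = 580.00.
858 lies above the upper fence.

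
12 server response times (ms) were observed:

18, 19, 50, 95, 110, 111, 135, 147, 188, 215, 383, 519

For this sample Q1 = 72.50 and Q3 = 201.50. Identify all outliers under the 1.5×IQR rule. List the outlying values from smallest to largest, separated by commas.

IQR = Q3 − Q1 = 201.50 − 72.50 = 129.00.
Lower fence = Q1 − 1.5·IQR = 72.50 − 193.50 = -121.00.
Upper fence = Q3 + 1.5·IQR = 201.50 + 193.50 = 395.00.
519 > 395.00 → outlier.
All remaining values lie within [-121.00, 395.00].

519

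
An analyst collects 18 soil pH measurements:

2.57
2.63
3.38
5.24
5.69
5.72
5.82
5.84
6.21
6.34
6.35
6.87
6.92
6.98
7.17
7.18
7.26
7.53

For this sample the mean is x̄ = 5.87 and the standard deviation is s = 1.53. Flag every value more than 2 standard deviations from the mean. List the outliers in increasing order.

Cutoffs at x̄ ± 2s: 5.87 ± 2·1.53 = [2.81, 8.93].
2.57: z = -2.16, |z| > 2 → outlier.
2.63: z = -2.12, |z| > 2 → outlier.
Every other value lies within [2.81, 8.93].

2.57, 2.63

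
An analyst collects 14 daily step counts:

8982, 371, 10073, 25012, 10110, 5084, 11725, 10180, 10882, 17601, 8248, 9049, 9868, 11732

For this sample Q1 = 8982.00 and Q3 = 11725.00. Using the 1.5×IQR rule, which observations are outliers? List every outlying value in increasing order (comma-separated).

371, 17601, 25012

IQR = Q3 − Q1 = 11725.00 − 8982.00 = 2743.00.
Lower fence = Q1 − 1.5·IQR = 8982.00 − 4114.50 = 4867.50.
Upper fence = Q3 + 1.5·IQR = 11725.00 + 4114.50 = 15839.50.
371 < 4867.50 → outlier.
17601 > 15839.50 → outlier.
25012 > 15839.50 → outlier.
All remaining values lie within [4867.50, 15839.50].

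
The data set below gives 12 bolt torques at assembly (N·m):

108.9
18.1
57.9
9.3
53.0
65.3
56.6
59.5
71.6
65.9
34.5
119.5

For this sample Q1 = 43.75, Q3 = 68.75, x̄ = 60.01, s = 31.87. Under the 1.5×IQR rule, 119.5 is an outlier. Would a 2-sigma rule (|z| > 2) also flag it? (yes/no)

z = (119.5 − 60.01) / 31.87 = 1.87.
|z| = 1.87 ≤ 2.

no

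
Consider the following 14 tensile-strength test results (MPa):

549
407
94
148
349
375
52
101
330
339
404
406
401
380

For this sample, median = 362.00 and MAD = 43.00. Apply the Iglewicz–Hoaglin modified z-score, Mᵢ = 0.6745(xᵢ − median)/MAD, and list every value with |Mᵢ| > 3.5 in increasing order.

|Mᵢ| > 3.5 ⇔ |xᵢ − 362.00| > 3.5·43.00/0.6745 = 223.13.
So outliers lie outside [138.87, 585.13].
52: M = -4.86 → outlier.
94: M = -4.20 → outlier.
101: M = -4.09 → outlier.

52, 94, 101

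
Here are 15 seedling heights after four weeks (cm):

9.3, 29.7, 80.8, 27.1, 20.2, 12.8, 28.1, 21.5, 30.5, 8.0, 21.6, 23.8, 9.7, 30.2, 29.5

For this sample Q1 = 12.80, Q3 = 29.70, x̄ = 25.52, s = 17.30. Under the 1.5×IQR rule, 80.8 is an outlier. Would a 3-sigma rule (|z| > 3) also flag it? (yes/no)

yes

z = (80.8 − 25.52) / 17.30 = 3.20.
|z| = 3.20 > 3.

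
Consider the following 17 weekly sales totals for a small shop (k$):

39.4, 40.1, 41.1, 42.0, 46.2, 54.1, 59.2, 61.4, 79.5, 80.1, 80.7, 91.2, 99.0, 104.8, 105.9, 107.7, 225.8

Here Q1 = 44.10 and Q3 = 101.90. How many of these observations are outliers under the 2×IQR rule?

IQR = 57.80; fences at 44.10 − 115.60 = -71.50 and 101.90 + 115.60 = 217.50.
Outside the cutoffs: 225.8.

1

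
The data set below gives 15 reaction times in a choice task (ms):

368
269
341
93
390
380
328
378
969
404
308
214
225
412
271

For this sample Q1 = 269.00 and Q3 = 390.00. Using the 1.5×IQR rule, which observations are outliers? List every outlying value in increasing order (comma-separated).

IQR = Q3 − Q1 = 390.00 − 269.00 = 121.00.
Lower fence = Q1 − 1.5·IQR = 269.00 − 181.50 = 87.50.
Upper fence = Q3 + 1.5·IQR = 390.00 + 181.50 = 571.50.
969 > 571.50 → outlier.
All remaining values lie within [87.50, 571.50].

969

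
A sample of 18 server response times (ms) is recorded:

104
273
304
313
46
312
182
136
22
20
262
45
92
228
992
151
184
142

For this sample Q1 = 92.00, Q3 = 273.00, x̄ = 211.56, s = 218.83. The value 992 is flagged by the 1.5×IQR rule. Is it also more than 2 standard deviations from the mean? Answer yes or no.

z = (992 − 211.56) / 218.83 = 3.57.
|z| = 3.57 > 2.

yes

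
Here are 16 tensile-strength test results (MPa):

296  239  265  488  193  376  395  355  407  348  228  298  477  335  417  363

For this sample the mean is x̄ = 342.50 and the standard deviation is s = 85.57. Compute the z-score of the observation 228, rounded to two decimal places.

z = (228 − 342.50) / 85.57 = -1.34.

-1.34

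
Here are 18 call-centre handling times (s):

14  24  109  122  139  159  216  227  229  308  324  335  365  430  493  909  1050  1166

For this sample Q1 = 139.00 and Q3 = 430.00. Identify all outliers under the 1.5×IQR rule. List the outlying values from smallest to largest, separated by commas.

909, 1050, 1166

IQR = Q3 − Q1 = 430.00 − 139.00 = 291.00.
Lower fence = Q1 − 1.5·IQR = 139.00 − 436.50 = -297.50.
Upper fence = Q3 + 1.5·IQR = 430.00 + 436.50 = 866.50.
909 > 866.50 → outlier.
1050 > 866.50 → outlier.
1166 > 866.50 → outlier.
All remaining values lie within [-297.50, 866.50].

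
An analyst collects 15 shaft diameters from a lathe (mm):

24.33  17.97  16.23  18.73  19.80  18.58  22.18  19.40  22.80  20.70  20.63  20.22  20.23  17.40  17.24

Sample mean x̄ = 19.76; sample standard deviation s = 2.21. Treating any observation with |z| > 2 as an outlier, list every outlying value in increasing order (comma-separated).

24.33

Cutoffs at x̄ ± 2s: 19.76 ± 2·2.21 = [15.34, 24.18].
24.33: z = 2.07, |z| > 2 → outlier.
Every other value lies within [15.34, 24.18].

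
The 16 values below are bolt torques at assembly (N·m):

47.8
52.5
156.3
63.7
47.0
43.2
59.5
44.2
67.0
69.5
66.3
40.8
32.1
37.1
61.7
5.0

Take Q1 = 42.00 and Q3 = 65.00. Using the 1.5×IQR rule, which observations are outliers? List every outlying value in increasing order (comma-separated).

IQR = Q3 − Q1 = 65.00 − 42.00 = 23.00.
Lower fence = Q1 − 1.5·IQR = 42.00 − 34.50 = 7.50.
Upper fence = Q3 + 1.5·IQR = 65.00 + 34.50 = 99.50.
5.0 < 7.50 → outlier.
156.3 > 99.50 → outlier.
All remaining values lie within [7.50, 99.50].

5.0, 156.3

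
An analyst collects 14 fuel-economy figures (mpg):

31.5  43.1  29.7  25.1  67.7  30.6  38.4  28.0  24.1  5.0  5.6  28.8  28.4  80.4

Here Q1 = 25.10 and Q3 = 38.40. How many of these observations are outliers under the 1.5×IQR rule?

3

IQR = 13.30; fences at 25.10 − 19.95 = 5.15 and 38.40 + 19.95 = 58.35.
Outside the cutoffs: 5.0, 67.7, 80.4.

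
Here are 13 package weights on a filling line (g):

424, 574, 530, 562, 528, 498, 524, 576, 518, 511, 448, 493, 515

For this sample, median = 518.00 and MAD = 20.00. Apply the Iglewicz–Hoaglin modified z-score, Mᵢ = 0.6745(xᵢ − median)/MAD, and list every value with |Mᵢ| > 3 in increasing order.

424

|Mᵢ| > 3 ⇔ |xᵢ − 518.00| > 3·20.00/0.6745 = 88.95.
So outliers lie outside [429.05, 606.95].
424: M = -3.17 → outlier.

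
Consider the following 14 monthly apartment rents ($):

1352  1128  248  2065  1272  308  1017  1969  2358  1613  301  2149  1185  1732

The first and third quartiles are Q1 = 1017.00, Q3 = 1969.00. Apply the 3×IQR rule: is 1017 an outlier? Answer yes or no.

no

IQR = Q3 − Q1 = 1969.00 − 1017.00 = 952.00.
Lower fence = Q1 − 3·IQR = 1017.00 − 2856.00 = -1839.00.
Upper fence = Q3 + 3·IQR = 1969.00 + 2856.00 = 4825.00.
1017 lies within [-1839.00, 4825.00].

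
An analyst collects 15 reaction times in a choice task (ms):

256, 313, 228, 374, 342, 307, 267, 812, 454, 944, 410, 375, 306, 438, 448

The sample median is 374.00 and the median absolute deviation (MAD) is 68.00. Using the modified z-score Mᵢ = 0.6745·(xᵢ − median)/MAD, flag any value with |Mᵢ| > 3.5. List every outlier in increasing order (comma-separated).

|Mᵢ| > 3.5 ⇔ |xᵢ − 374.00| > 3.5·68.00/0.6745 = 352.85.
So outliers lie outside [21.15, 726.85].
812: M = 4.34 → outlier.
944: M = 5.65 → outlier.

812, 944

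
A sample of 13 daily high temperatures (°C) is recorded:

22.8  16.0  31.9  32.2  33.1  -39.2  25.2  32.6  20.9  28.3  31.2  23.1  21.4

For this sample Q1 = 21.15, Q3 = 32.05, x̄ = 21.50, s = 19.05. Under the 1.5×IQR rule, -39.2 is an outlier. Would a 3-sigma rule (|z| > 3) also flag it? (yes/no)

z = (-39.2 − 21.50) / 19.05 = -3.19.
|z| = 3.19 > 3.

yes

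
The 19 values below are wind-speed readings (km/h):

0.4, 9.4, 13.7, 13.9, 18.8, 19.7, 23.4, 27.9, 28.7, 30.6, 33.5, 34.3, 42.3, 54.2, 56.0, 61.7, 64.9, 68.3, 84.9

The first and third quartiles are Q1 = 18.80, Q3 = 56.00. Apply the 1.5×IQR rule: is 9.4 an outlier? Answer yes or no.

no

IQR = Q3 − Q1 = 56.00 − 18.80 = 37.20.
Lower fence = Q1 − 1.5·IQR = 18.80 − 55.80 = -37.00.
Upper fence = Q3 + 1.5·IQR = 56.00 + 55.80 = 111.80.
9.4 lies within [-37.00, 111.80].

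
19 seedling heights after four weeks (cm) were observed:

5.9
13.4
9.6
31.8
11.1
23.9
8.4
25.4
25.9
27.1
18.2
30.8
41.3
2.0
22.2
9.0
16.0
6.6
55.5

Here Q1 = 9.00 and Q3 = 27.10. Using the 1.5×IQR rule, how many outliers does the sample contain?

1

IQR = 18.10; fences at 9.00 − 27.15 = -18.15 and 27.10 + 27.15 = 54.25.
Outside the cutoffs: 55.5.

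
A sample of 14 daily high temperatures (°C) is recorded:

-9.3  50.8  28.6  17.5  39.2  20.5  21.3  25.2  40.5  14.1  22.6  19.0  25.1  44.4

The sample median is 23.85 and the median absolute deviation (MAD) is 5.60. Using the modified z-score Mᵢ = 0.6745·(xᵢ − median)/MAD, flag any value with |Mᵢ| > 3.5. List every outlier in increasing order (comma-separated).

-9.3

|Mᵢ| > 3.5 ⇔ |xᵢ − 23.85| > 3.5·5.60/0.6745 = 29.06.
So outliers lie outside [-5.21, 52.91].
-9.3: M = -3.99 → outlier.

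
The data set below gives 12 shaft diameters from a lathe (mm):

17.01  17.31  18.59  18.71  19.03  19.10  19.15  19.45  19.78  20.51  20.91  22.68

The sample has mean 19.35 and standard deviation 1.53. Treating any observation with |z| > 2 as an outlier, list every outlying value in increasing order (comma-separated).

Cutoffs at x̄ ± 2s: 19.35 ± 2·1.53 = [16.29, 22.41].
22.68: z = 2.18, |z| > 2 → outlier.
Every other value lies within [16.29, 22.41].

22.68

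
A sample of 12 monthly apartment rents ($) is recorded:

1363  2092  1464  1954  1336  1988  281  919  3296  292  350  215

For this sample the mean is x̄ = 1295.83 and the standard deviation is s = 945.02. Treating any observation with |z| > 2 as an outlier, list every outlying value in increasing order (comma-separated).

Cutoffs at x̄ ± 2s: 1295.83 ± 2·945.02 = [-594.21, 3185.87].
3296: z = 2.12, |z| > 2 → outlier.
Every other value lies within [-594.21, 3185.87].

3296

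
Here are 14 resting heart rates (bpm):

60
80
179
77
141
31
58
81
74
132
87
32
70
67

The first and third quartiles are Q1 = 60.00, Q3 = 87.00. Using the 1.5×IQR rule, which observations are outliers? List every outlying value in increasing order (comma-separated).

IQR = Q3 − Q1 = 87.00 − 60.00 = 27.00.
Lower fence = Q1 − 1.5·IQR = 60.00 − 40.50 = 19.50.
Upper fence = Q3 + 1.5·IQR = 87.00 + 40.50 = 127.50.
132 > 127.50 → outlier.
141 > 127.50 → outlier.
179 > 127.50 → outlier.
All remaining values lie within [19.50, 127.50].

132, 141, 179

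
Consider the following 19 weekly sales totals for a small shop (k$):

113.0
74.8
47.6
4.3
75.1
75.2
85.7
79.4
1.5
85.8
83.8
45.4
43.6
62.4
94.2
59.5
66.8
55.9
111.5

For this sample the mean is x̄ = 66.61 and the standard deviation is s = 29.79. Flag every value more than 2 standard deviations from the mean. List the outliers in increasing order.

Cutoffs at x̄ ± 2s: 66.61 ± 2·29.79 = [7.03, 126.19].
1.5: z = -2.19, |z| > 2 → outlier.
4.3: z = -2.09, |z| > 2 → outlier.
Every other value lies within [7.03, 126.19].

1.5, 4.3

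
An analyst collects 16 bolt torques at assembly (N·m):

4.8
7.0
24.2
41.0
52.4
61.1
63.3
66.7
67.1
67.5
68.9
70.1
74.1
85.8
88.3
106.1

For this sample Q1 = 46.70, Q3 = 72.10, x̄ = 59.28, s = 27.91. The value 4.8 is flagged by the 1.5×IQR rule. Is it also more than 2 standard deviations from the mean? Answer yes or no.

z = (4.8 − 59.28) / 27.91 = -1.95.
|z| = 1.95 ≤ 2.

no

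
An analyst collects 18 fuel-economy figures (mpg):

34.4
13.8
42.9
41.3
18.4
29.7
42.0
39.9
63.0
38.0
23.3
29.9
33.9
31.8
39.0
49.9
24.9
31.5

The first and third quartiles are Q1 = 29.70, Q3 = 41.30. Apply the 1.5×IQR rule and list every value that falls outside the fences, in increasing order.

IQR = Q3 − Q1 = 41.30 − 29.70 = 11.60.
Lower fence = Q1 − 1.5·IQR = 29.70 − 17.40 = 12.30.
Upper fence = Q3 + 1.5·IQR = 41.30 + 17.40 = 58.70.
63.0 > 58.70 → outlier.
All remaining values lie within [12.30, 58.70].

63.0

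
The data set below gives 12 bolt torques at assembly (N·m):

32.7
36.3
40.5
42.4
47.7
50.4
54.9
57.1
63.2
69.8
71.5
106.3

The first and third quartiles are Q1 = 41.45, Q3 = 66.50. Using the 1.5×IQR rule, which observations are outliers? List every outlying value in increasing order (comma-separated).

106.3

IQR = Q3 − Q1 = 66.50 − 41.45 = 25.05.
Lower fence = Q1 − 1.5·IQR = 41.45 − 37.575 = 3.875.
Upper fence = Q3 + 1.5·IQR = 66.50 + 37.575 = 104.075.
106.3 > 104.075 → outlier.
All remaining values lie within [3.875, 104.075].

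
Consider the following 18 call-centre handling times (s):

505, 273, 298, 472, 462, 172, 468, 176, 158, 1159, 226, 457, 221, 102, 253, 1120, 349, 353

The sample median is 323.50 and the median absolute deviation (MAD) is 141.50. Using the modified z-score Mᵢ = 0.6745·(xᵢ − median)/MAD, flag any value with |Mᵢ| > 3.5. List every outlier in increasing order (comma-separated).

1120, 1159

|Mᵢ| > 3.5 ⇔ |xᵢ − 323.50| > 3.5·141.50/0.6745 = 734.25.
So outliers lie outside [-410.75, 1057.75].
1120: M = 3.80 → outlier.
1159: M = 3.98 → outlier.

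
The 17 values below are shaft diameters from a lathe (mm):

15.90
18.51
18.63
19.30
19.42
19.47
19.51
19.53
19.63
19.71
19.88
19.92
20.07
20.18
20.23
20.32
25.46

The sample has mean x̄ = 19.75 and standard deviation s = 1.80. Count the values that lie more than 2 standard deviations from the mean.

Cutoffs: x̄ ± 2s = [16.15, 23.35].
Outside the cutoffs: 15.90, 25.46.

2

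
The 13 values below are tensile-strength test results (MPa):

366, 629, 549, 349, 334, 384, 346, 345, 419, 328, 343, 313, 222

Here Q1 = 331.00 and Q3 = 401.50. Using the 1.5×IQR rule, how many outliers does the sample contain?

IQR = 70.50; fences at 331.00 − 105.75 = 225.25 and 401.50 + 105.75 = 507.25.
Outside the cutoffs: 222, 549, 629.

3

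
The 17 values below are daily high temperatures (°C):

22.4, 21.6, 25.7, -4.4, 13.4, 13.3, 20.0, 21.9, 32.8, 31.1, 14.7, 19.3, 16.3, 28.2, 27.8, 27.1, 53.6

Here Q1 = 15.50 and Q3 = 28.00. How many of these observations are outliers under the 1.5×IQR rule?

IQR = 12.50; fences at 15.50 − 18.75 = -3.25 and 28.00 + 18.75 = 46.75.
Outside the cutoffs: -4.4, 53.6.

2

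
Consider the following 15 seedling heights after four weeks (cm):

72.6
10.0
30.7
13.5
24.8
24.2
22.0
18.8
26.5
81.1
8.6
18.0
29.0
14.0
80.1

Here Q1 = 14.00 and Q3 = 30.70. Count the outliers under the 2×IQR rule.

3

IQR = 16.70; fences at 14.00 − 33.40 = -19.40 and 30.70 + 33.40 = 64.10.
Outside the cutoffs: 72.6, 80.1, 81.1.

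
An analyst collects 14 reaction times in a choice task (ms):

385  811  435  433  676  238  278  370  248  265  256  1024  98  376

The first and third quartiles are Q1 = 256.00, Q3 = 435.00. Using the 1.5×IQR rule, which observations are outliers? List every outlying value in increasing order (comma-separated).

811, 1024

IQR = Q3 − Q1 = 435.00 − 256.00 = 179.00.
Lower fence = Q1 − 1.5·IQR = 256.00 − 268.50 = -12.50.
Upper fence = Q3 + 1.5·IQR = 435.00 + 268.50 = 703.50.
811 > 703.50 → outlier.
1024 > 703.50 → outlier.
All remaining values lie within [-12.50, 703.50].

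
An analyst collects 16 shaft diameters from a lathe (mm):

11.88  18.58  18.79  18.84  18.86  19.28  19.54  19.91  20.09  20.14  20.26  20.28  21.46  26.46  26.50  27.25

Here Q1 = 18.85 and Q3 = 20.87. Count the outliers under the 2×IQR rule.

4

IQR = 2.02; fences at 18.85 − 4.04 = 14.81 and 20.87 + 4.04 = 24.91.
Outside the cutoffs: 11.88, 26.46, 26.50, 27.25.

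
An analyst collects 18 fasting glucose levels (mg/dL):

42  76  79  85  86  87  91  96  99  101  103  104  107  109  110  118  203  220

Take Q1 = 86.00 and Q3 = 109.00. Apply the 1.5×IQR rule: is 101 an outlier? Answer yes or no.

no

IQR = Q3 − Q1 = 109.00 − 86.00 = 23.00.
Lower fence = Q1 − 1.5·IQR = 86.00 − 34.50 = 51.50.
Upper fence = Q3 + 1.5·IQR = 109.00 + 34.50 = 143.50.
101 lies within [51.50, 143.50].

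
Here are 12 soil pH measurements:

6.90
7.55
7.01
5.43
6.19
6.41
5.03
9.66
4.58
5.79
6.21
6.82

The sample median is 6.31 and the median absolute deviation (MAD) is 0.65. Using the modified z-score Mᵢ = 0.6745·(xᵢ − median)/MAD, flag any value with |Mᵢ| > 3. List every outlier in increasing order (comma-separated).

9.66

|Mᵢ| > 3 ⇔ |xᵢ − 6.31| > 3·0.65/0.6745 = 2.89.
So outliers lie outside [3.42, 9.20].
9.66: M = 3.48 → outlier.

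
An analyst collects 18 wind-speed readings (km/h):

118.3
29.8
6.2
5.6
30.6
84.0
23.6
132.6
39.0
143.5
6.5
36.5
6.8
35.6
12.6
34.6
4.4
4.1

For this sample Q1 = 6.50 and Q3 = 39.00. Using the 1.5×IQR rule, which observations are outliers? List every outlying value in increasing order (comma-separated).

IQR = Q3 − Q1 = 39.00 − 6.50 = 32.50.
Lower fence = Q1 − 1.5·IQR = 6.50 − 48.75 = -42.25.
Upper fence = Q3 + 1.5·IQR = 39.00 + 48.75 = 87.75.
118.3 > 87.75 → outlier.
132.6 > 87.75 → outlier.
143.5 > 87.75 → outlier.
All remaining values lie within [-42.25, 87.75].

118.3, 132.6, 143.5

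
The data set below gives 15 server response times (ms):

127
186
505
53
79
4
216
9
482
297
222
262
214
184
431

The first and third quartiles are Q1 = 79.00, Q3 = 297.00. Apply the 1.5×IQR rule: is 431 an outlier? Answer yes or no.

no

IQR = Q3 − Q1 = 297.00 − 79.00 = 218.00.
Lower fence = Q1 − 1.5·IQR = 79.00 − 327.00 = -248.00.
Upper fence = Q3 + 1.5·IQR = 297.00 + 327.00 = 624.00.
431 lies within [-248.00, 624.00].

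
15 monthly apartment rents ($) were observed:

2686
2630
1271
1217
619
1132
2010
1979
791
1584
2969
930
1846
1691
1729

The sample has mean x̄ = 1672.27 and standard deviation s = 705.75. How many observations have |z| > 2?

Cutoffs: x̄ ± 2s = [260.77, 3083.77].
Every value lies within the cutoffs.

0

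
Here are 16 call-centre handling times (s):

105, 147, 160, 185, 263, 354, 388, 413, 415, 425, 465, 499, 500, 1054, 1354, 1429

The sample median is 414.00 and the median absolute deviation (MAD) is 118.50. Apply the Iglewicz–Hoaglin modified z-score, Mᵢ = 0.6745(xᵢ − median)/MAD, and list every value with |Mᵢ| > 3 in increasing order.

1054, 1354, 1429

|Mᵢ| > 3 ⇔ |xᵢ − 414.00| > 3·118.50/0.6745 = 527.06.
So outliers lie outside [-113.06, 941.06].
1054: M = 3.64 → outlier.
1354: M = 5.35 → outlier.
1429: M = 5.78 → outlier.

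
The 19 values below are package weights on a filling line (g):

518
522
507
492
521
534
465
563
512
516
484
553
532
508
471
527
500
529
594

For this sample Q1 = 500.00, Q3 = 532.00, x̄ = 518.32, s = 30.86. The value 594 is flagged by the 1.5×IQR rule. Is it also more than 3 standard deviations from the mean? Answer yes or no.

z = (594 − 518.32) / 30.86 = 2.45.
|z| = 2.45 ≤ 3.

no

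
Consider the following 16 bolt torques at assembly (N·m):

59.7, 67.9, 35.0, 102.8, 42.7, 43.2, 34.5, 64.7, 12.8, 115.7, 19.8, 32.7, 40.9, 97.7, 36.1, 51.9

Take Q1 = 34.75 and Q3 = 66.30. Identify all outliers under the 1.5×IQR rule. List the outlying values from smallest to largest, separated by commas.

IQR = Q3 − Q1 = 66.30 − 34.75 = 31.55.
Lower fence = Q1 − 1.5·IQR = 34.75 − 47.325 = -12.575.
Upper fence = Q3 + 1.5·IQR = 66.30 + 47.325 = 113.625.
115.7 > 113.625 → outlier.
All remaining values lie within [-12.575, 113.625].

115.7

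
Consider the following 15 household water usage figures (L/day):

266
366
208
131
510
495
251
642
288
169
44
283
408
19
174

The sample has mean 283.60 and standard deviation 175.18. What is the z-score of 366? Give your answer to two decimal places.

0.47

z = (366 − 283.60) / 175.18 = 0.47.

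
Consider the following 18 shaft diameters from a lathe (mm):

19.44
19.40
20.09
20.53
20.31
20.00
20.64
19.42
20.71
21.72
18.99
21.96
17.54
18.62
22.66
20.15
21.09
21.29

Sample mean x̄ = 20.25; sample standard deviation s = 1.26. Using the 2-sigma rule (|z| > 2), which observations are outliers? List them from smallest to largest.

17.54

Cutoffs at x̄ ± 2s: 20.25 ± 2·1.26 = [17.73, 22.77].
17.54: z = -2.15, |z| > 2 → outlier.
Every other value lies within [17.73, 22.77].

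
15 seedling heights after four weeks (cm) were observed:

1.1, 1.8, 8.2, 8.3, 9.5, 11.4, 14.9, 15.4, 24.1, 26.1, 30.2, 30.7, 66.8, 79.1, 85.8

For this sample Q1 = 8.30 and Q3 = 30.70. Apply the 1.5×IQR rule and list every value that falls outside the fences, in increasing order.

66.8, 79.1, 85.8

IQR = Q3 − Q1 = 30.70 − 8.30 = 22.40.
Lower fence = Q1 − 1.5·IQR = 8.30 − 33.60 = -25.30.
Upper fence = Q3 + 1.5·IQR = 30.70 + 33.60 = 64.30.
66.8 > 64.30 → outlier.
79.1 > 64.30 → outlier.
85.8 > 64.30 → outlier.
All remaining values lie within [-25.30, 64.30].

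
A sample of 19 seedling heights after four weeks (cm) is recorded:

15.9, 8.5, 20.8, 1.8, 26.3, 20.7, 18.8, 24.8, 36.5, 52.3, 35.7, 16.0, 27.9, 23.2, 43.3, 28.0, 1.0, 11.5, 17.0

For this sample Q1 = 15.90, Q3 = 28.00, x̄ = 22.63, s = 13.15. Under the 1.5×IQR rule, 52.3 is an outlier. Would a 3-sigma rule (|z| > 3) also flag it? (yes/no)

no

z = (52.3 − 22.63) / 13.15 = 2.26.
|z| = 2.26 ≤ 3.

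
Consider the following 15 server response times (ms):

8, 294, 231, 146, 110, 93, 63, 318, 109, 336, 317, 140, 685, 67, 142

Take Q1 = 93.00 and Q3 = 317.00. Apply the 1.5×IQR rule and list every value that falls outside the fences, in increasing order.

IQR = Q3 − Q1 = 317.00 − 93.00 = 224.00.
Lower fence = Q1 − 1.5·IQR = 93.00 − 336.00 = -243.00.
Upper fence = Q3 + 1.5·IQR = 317.00 + 336.00 = 653.00.
685 > 653.00 → outlier.
All remaining values lie within [-243.00, 653.00].

685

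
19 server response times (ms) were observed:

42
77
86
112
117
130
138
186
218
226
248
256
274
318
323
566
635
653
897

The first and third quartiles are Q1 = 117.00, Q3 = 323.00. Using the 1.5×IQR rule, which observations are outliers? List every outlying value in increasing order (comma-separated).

635, 653, 897

IQR = Q3 − Q1 = 323.00 − 117.00 = 206.00.
Lower fence = Q1 − 1.5·IQR = 117.00 − 309.00 = -192.00.
Upper fence = Q3 + 1.5·IQR = 323.00 + 309.00 = 632.00.
635 > 632.00 → outlier.
653 > 632.00 → outlier.
897 > 632.00 → outlier.
All remaining values lie within [-192.00, 632.00].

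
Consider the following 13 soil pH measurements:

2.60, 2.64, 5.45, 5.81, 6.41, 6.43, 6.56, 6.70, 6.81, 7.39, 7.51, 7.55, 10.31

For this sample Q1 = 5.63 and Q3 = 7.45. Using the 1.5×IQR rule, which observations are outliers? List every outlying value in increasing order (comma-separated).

2.60, 2.64, 10.31

IQR = Q3 − Q1 = 7.45 − 5.63 = 1.82.
Lower fence = Q1 − 1.5·IQR = 5.63 − 2.73 = 2.90.
Upper fence = Q3 + 1.5·IQR = 7.45 + 2.73 = 10.18.
2.60 < 2.90 → outlier.
2.64 < 2.90 → outlier.
10.31 > 10.18 → outlier.
All remaining values lie within [2.90, 10.18].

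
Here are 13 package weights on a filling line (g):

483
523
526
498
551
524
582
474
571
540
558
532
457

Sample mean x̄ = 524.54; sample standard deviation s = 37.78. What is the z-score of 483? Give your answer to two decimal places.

z = (483 − 524.54) / 37.78 = -1.10.

-1.10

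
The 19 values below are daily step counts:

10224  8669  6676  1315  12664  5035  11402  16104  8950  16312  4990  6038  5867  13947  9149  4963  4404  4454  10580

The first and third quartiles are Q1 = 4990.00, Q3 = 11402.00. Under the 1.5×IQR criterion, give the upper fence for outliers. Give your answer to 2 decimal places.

IQR = Q3 − Q1 = 11402.00 − 4990.00 = 6412.00.
Lower fence = Q1 − 1.5·IQR = 4990.00 − 9618.00 = -4628.00.
Upper fence = Q3 + 1.5·IQR = 11402.00 + 9618.00 = 21020.00.

21020.00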